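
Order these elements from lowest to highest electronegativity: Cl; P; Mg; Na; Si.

Na < Mg < Si < P < Cl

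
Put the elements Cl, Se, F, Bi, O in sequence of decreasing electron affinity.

O is in period 2, group 16; F is in period 2, group 17; Cl is in period 3, group 17; Se is in period 4, group 16; Bi is in period 6, group 15.
Electron affinity generally becomes more exothermic across a period toward the halogens and less exothermic down a group.
Here both period and group differ, so the two effects have to be weighed against each other.
O > Bi: both effects reinforce here, so O is clearly the higher of the two.
Se > O: this pair runs against the simple trend — see the exception note.
F > Se: relative to Se, both the across-period and down-group shifts push F's electron affinity up.
Cl > F: this pair runs against the simple trend — see the exception note.
Note the exception: Se has a higher electron affinity than O, contrary to the simple trend — O's compact 2p subshell gives strong electron–electron repulsion on the added electron.
Note the exception: Cl has a higher electron affinity than F, contrary to the simple trend — F's small 2p subshell makes the incoming electron feel strong e⁻–e⁻ repulsion, so Cl actually releases more energy on gaining an electron.
For reference (kJ/mol): O 141, F 328, Cl 349, Se 195, Bi 91.
So from highest to lowest: Cl > F > Se > O > Bi.

Cl > F > Se > O > Bi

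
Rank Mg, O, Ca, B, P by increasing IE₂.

Ca < Mg < P < B < O

The second ionization energy removes an electron from the +1 ion. For each element: Mg⁺ still has 1 valence electron; O⁺ still has 5 valence electrons; Ca⁺ still has 1 valence electron; B⁺ still has 2 valence electrons; P⁺ still has 4 valence electrons.
All are still removing valence electrons, so compare the +1 ions as you would atoms: IE_2 generally rises across a period (higher Z_eff) and falls down a group (larger shell), subject to the usual subshell exceptions.
Valence configurations: Mg⁺ [Ne]3s¹, O⁺ [He]2s²2p³, Ca⁺ [Ar]4s¹, B⁺ [He]2s², P⁺ [Ne]3s²3p².
The numbers (kJ/mol): Mg 1451, O 3388, Ca 1145, B 2427, P 1907.
Overall IE_2 order: Ca < Mg < P < B < O.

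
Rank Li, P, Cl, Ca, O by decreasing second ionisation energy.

After 1 electron has been removed, what remains? Li⁺ is the bare [He] core; P⁺ still has 4 valence electrons; Cl⁺ still has 6 valence electrons; Ca⁺ still has 1 valence electron; O⁺ still has 5 valence electrons.
Pulling an electron out of a noble-gas core costs far more than removing a remaining valence electron, so Li sits at the high end of IE_2.
Valence configurations: P⁺ [Ne]3s²3p², Cl⁺ [Ne]3s²3p⁴, Ca⁺ [Ar]4s¹, O⁺ [He]2s²2p³.
The numbers (kJ/mol): Li 7298, P 1907, Cl 2298, Ca 1145, O 3388.
Hence IE_2: Ca < P < Cl < O < Li.

Li > O > Cl > P > Ca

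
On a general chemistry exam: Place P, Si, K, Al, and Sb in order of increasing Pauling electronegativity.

K < Al < Si < Sb < P

Al is in period 3, group 13; Si is in period 3, group 14; P is in period 3, group 15; K is in period 4, group 1; Sb is in period 5, group 15.
Smaller atoms with higher effective nuclear charge are more electronegative.
These span different periods and groups, so the two trends combine.
Al > K: relative to K, both the across-period and down-group shifts push Al's electronegativity up.
Si > Al: Si lies to the right of Al in period 3, so the across-period effect alone puts Si higher.
Sb > Si: the two effects oppose for this pair; the across-period effect wins (2.05 vs 1.90).
P > Sb: they share group 15; the group trend gives P the larger value.
Approximate values (Pauling): Al 1.61, Si 1.90, P 2.19, K 0.82, Sb 2.05.
So from lowest to highest: K < Al < Si < Sb < P.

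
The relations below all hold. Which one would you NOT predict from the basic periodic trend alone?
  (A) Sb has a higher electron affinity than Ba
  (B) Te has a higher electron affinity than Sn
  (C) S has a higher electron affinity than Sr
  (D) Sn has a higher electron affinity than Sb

The general trend: electron affinity increases across a period and decreases down a group.
(A) Sb (period 5, group 15) vs Ba (period 6, group 2): the stated order agrees with the simple trend.
(B) Te (period 5, group 16) vs Sn (period 5, group 14): the stated order agrees with the simple trend.
(C) S (period 3, group 16) vs Sr (period 5, group 2): the stated order agrees with the simple trend.
(D) Sn (period 5, group 14) vs Sb (period 5, group 15): the stated order contradicts the simple trend.
The exception is (D): adding an electron to Sb's half-filled 5p³ is unfavourable, so Sn has the more exothermic EA.

(D)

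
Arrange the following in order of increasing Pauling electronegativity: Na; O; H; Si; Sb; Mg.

H is in period 1, group 1; O is in period 2, group 16; Na is in period 3, group 1; Mg is in period 3, group 2; Si is in period 3, group 14; Sb is in period 5, group 15.
Smaller atoms with higher effective nuclear charge are more electronegative.
Here both period and group differ, so the two effects have to be weighed against each other.
Mg > Na: Mg lies to the right of Na in period 3, so the across-period effect alone puts Mg higher.
Si > Mg: Si lies to the right of Mg in period 3, so the across-period effect alone puts Si higher.
Sb > Si: the two effects oppose for this pair; the across-period effect wins (2.05 vs 1.90).
H > Sb: period and group pull opposite ways; the down-group shift dominates (2.20 vs 2.05).
O > H: the two effects oppose for this pair; the across-period effect wins (3.44 vs 2.20).
Tabulated electronegativity (Pauling): H 2.20, O 3.44, Na 0.93, Mg 1.31, Si 1.90, Sb 2.05.
So from lowest to highest: Na < Mg < Si < Sb < H < O.

Na < Mg < Si < Sb < H < O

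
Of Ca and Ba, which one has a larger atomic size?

Across a period the added protons contract the valence shell; down a group each new principal shell makes the atom larger.
All are in group 2, so atomic radius increases down the group.
So Ba has the larger atomic size (Ba > Ca).

Ba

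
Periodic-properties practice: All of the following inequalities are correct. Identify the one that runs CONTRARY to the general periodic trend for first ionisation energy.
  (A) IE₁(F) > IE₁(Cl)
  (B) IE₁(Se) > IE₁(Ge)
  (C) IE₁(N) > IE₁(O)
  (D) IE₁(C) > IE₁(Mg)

The general trend: first ionisation energy increases across a period and decreases down a group.
(A) F (period 2, group 17) vs Cl (period 3, group 17): the stated order agrees with the simple trend.
(B) Se (period 4, group 16) vs Ge (period 4, group 14): the stated order agrees with the simple trend.
(C) N (period 2, group 15) vs O (period 2, group 16): the stated order contradicts the simple trend.
(D) C (period 2, group 14) vs Mg (period 3, group 2): the stated order agrees with the simple trend.
The exception is (C): pairing an electron in O's 2p⁴ costs repulsion energy, so O ionizes more easily than half-filled N (2p³).

(C)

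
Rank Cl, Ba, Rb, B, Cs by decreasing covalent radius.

B is in period 2, group 13; Cl is in period 3, group 17; Rb is in period 5, group 1; Cs is in period 6, group 1; Ba is in period 6, group 2.
Moving right in a period, electrons are added to the same shell under a stronger nuclear pull, so atoms get smaller; moving down, a new shell is opened and atoms get larger.
These span different periods and groups, so the two trends combine.
Cl > B: period and group pull opposite ways; the down-group shift dominates (99 vs 85 pm).
Ba > Cl: relative to Cl, both the across-period and down-group shifts push Ba's atomic radius up.
Rb > Ba: period and group pull opposite ways; the across-period shift dominates (210 vs 196 pm).
Cs > Rb: Cs sits below Rb in group 1, so the down-group effect alone puts Cs larger.
For reference (pm): B 85, Cl 99, Rb 210, Cs 232, Ba 196.
So from largest to smallest: Cs > Rb > Ba > Cl > B.

Cs > Rb > Ba > Cl > B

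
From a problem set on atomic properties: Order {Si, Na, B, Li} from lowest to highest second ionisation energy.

Si < B < Na < Li

Consider each +1 ion: Si⁺ still has 3 valence electrons; Na⁺ is the bare [Ne] core; B⁺ still has 2 valence electrons; Li⁺ is the bare [He] core.
Pulling an electron out of a noble-gas core costs far more than removing a remaining valence electron, so Na and Li sit at the high end of IE_2.
Valence configurations: Si⁺ [Ne]3s²3p¹, B⁺ [He]2s².
Tabulated IE_2 (kJ/mol): Si 1577, Na 4562, B 2427, Li 7298.
So the second ionization energies run Si < B < Na < Li.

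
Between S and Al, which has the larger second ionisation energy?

S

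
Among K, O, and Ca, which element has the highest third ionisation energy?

IE_3 is the cost of taking one more electron from the +2 cation: K²⁺ is already 1 electron into the core; O²⁺ still has 4 valence electrons; Ca²⁺ is the bare [Ar] core.
Usually core removal costs more than valence removal, but here the competition is close: a tightly held n=2 valence electron can cost more to remove than an n=3 core electron, so the actual values have to decide it.
Tabulated IE_3 (kJ/mol): K 4420, O 5300, Ca 4912.
So the third ionization energies run K < Ca < O.

O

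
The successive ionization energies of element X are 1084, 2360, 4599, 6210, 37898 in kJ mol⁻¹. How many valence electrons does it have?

4

Look for the largest jump between consecutive ionization energies: IE5/IE4 ≈ 6.1, far larger than any earlier ratio.
That jump marks the point where a core electron is being removed. So the atom has 4 valence electrons.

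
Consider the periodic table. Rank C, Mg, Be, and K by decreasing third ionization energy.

The third ionization energy removes an electron from the +2 ion. For each element: C²⁺ still has 2 valence electrons; Mg²⁺ is the bare [Ne] core; Be²⁺ is the bare [He] core; K²⁺ is already 1 electron into the core.
Usually core removal costs more than valence removal, but here the competition is close: a tightly held n=2 valence electron can cost more to remove than an n=3 core electron, so the actual values have to decide it.
Approximate IE_3 values (kJ/mol): C 4620, Mg 7733, Be 14849, K 4420.
So the third ionization energies run K < C < Mg < Be.

Be, Mg, C, K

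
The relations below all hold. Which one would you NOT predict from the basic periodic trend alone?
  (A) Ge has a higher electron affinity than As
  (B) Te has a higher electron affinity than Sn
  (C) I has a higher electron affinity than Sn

(A)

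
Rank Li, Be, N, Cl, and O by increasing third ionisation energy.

The third ionization energy removes an electron from the +2 ion. For each element: Li²⁺ is already 1 electron into the core; Be²⁺ is the bare [He] core; N²⁺ still has 3 valence electrons; Cl²⁺ still has 5 valence electrons; O²⁺ still has 4 valence electrons.
Breaking into a closed-shell core is much more expensive than removing a leftover valence electron — Li and Be have the largest IE_3 here.
Valence configurations: N²⁺ [He]2s²2p¹, Cl²⁺ [Ne]3s²3p³, O²⁺ [He]2s²2p².
The numbers (kJ/mol): Li 11815, Be 14849, N 4578, Cl 3822, O 5300.
Putting it together, IE_3: Cl < N < O < Li < Be.

Cl < N < O < Li < Be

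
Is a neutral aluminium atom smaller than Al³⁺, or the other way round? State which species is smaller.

Al³⁺

Forming Al³⁺ removes 3 electrons from Al. Fewer electrons for the same nuclear charge means less shielding and a higher Z_eff on the remaining electrons, and for main-group metals the entire outer shell is lost.
A cation is smaller than its parent atom: Al³⁺ < Al.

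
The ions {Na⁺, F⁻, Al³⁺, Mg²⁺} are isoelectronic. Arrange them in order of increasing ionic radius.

Al³⁺ < Mg²⁺ < Na⁺ < F⁻

All of these have 10 electrons, so size is governed by nuclear charge alone: the more protons, the stronger the pull on the same electron cloud, and the smaller the ion.
Nuclear charges: Al³⁺ (Z=13), Mg²⁺ (Z=12), Na⁺ (Z=11), F⁻ (Z=9).
Smallest to largest: Al³⁺ < Mg²⁺ < Na⁺ < F⁻.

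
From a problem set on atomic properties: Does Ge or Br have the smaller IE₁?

Ge

Ge is in period 4, group 14; Br is in period 4, group 17.
First ionization energy rises across a period (greater Z_eff holds electrons more tightly) and falls down a group (valence electrons are farther from the nucleus).
All lie in period 4, so first ionization energy increases left to right.
So Ge has the smaller IE₁ (Ge < Br).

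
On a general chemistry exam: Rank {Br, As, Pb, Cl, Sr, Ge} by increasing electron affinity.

Cl is in period 3, group 17; Ge is in period 4, group 14; As is in period 4, group 15; Br is in period 4, group 17; Sr is in period 5, group 2; Pb is in period 6, group 14.
EA tends to increase across a period and decrease down a group, though the pattern is less regular than for IE or radius.
Neither a single period nor a single group — weigh both effects.
Pb > Sr: the two effects oppose for this pair; the across-period effect wins (35 vs 5 kJ/mol).
As > Pb: relative to Pb, both the across-period and down-group shifts push As's electron affinity up.
Ge > As: this pair runs against the simple trend — see the exception note.
Br > Ge: Br lies to the right of Ge in period 4, so the across-period effect alone puts Br higher.
Cl > Br: Cl sits above Br in group 17, so the down-group effect alone puts Cl higher.
Note the exception: Ge has a higher electron affinity than As, contrary to the simple trend — adding an electron to As's half-filled 4p³ is unfavourable, so Ge (4p²) has the more exothermic EA.
Approximate values (kJ/mol): Cl 349, Ge 119, As 78, Br 325, Sr 5, Pb 35.
So from lowest to highest: Sr < Pb < As < Ge < Br < Cl.

Sr < Pb < As < Ge < Br < Cl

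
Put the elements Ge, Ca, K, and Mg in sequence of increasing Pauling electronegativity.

Mg is in period 3, group 2; K is in period 4, group 1; Ca is in period 4, group 2; Ge is in period 4, group 14.
Electronegativity increases across a period and decreases down a group, tracking effective nuclear charge and atomic size.
Here both period and group differ, so the two effects have to be weighed against each other.
Ca > K: both are in period 4; the period trend gives Ca the larger value.
Mg > Ca: they share group 2; the group trend gives Mg the larger value.
Ge > Mg: the two effects oppose for this pair; the across-period effect wins (2.01 vs 1.31).
For reference (Pauling): Mg 1.31, K 0.82, Ca 1.00, Ge 2.01.
So from lowest to highest: K < Ca < Mg < Ge.

K, Ca, Mg, Ge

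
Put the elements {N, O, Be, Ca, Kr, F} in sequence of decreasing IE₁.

F, N, Kr, O, Be, Ca

Be is in period 2, group 2; N is in period 2, group 15; O is in period 2, group 16; F is in period 2, group 17; Ca is in period 4, group 2; Kr is in period 4, group 18.
IE₁ increases left→right with effective nuclear charge and decreases top→bottom as the valence shell moves farther out.
These span different periods and groups, so the two trends combine.
Be > Ca: they share group 2; the group trend gives Be the larger value.
O > Be: O lies to the right of Be in period 2, so the across-period effect alone puts O higher.
Kr > O: the two effects oppose for this pair; the across-period effect wins (1351 vs 1314 kJ/mol).
N > Kr: the two effects oppose for this pair; the down-group effect wins (1402 vs 1351 kJ/mol).
F > N: F lies to the right of N in period 2, so the across-period effect alone puts F higher.
Note the exception: N has a higher first ionization energy than O, contrary to the simple trend — pairing an electron in O's 2p⁴ costs repulsion energy, so O ionizes more easily than half-filled N (2p³).
Tabulated first ionization energy (kJ/mol): Be 900, N 1402, O 1314, F 1681, Ca 590, Kr 1351.
So from highest to lowest: F > N > Kr > O > Be > Ca.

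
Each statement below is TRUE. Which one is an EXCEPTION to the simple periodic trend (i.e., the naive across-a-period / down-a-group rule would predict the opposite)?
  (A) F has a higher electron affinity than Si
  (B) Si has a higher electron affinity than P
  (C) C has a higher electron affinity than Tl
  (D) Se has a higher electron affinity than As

(B)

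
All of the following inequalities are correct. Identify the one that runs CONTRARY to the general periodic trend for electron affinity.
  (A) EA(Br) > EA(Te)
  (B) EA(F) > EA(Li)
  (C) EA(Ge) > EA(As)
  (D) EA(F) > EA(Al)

(C)

The general trend: electron affinity increases across a period and decreases down a group.
(A) Br (period 4, group 17) vs Te (period 5, group 16): the stated order agrees with the simple trend.
(B) F (period 2, group 17) vs Li (period 2, group 1): the stated order agrees with the simple trend.
(C) Ge (period 4, group 14) vs As (period 4, group 15): the stated order contradicts the simple trend.
(D) F (period 2, group 17) vs Al (period 3, group 13): the stated order agrees with the simple trend.
The exception is (C): adding an electron to As's half-filled 4p³ is unfavourable, so Ge (4p²) has the more exothermic EA.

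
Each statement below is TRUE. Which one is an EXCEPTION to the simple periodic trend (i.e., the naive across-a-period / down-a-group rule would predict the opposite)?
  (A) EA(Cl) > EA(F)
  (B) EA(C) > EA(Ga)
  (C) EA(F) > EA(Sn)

(A)

The general trend: electron affinity increases across a period and decreases down a group.
(A) Cl (period 3, group 17) vs F (period 2, group 17): the stated order contradicts the simple trend.
(B) C (period 2, group 14) vs Ga (period 4, group 13): the stated order agrees with the simple trend.
(C) F (period 2, group 17) vs Sn (period 5, group 14): the stated order agrees with the simple trend.
The exception is (A): F's small 2p subshell makes the incoming electron feel strong e⁻–e⁻ repulsion, so Cl actually releases more energy on gaining an electron.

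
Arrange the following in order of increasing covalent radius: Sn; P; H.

H is in period 1, group 1; P is in period 3, group 15; Sn is in period 5, group 14.
Across a period the added protons contract the valence shell; down a group each new principal shell makes the atom larger.
Neither a single period nor a single group — weigh both effects.
P > H: the two effects oppose for this pair; the down-group effect wins (111 vs 32 pm).
Sn > P: relative to P, both the across-period and down-group shifts push Sn's atomic radius up.
For reference (pm): H 32, P 111, Sn 140.
So from smallest to largest: H < P < Sn.

H < P < Sn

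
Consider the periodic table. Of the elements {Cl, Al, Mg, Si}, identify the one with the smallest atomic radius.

Mg is in period 3, group 2; Al is in period 3, group 13; Si is in period 3, group 14; Cl is in period 3, group 17.
Atomic radius shrinks across a period as nuclear charge pulls the same shell inward, and grows down a group as new shells are added.
All lie in period 3, so atomic radius increases right to left.
The smallest atomic radius among these belongs to Cl.

Cl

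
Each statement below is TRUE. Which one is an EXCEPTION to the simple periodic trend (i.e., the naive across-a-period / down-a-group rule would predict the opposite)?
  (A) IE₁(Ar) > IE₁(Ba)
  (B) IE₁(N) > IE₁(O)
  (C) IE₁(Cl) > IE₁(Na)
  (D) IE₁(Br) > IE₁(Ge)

The general trend: first ionisation energy increases across a period and decreases down a group.
(A) Ar (period 3, group 18) vs Ba (period 6, group 2): the stated order agrees with the simple trend.
(B) N (period 2, group 15) vs O (period 2, group 16): the stated order contradicts the simple trend.
(C) Cl (period 3, group 17) vs Na (period 3, group 1): the stated order agrees with the simple trend.
(D) Br (period 4, group 17) vs Ge (period 4, group 14): the stated order agrees with the simple trend.
The exception is (B): pairing an electron in O's 2p⁴ costs repulsion energy, so O ionizes more easily than half-filled N (2p³).

(B)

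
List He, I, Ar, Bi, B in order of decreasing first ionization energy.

He > Ar > I > B > Bi

Removing the outermost electron gets harder across a period and easier down a group.
Here both period and group differ, so the two effects have to be weighed against each other.
B > Bi: the two effects oppose for this pair; the down-group effect wins (801 vs 703 kJ/mol).
I > B: the two effects oppose for this pair; the across-period effect wins (1008 vs 801 kJ/mol).
Ar > I: both effects reinforce here, so Ar is clearly the higher of the two.
He > Ar: He sits above Ar in group 18, so the down-group effect alone puts He higher.
For reference (kJ/mol): He 2372, B 801, Ar 1521, I 1008, Bi 703.
So from highest to lowest: He > Ar > I > B > Bi.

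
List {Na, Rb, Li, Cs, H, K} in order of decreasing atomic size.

Cs > Rb > K > Na > Li > H

H is in period 1, group 1; Li is in period 2, group 1; Na is in period 3, group 1; K is in period 4, group 1; Rb is in period 5, group 1; Cs is in period 6, group 1.
Radius decreases left→right (rising Z_eff, same n) and increases top→bottom (higher n).
All are in group 1, so atomic radius increases down the group.
So from largest to smallest: Cs > Rb > K > Na > Li > H.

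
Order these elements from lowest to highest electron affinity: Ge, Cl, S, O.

Ge < O < S < Cl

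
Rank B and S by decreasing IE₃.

B, S

After 2 electrons have been removed, what remains? B²⁺ still has 1 valence electron; S²⁺ still has 4 valence electrons.
All are still removing valence electrons, so compare the +2 ions as you would atoms: IE_3 generally rises across a period (higher Z_eff) and falls down a group (larger shell), subject to the usual subshell exceptions.
Valence configurations: B²⁺ [He]2s¹, S²⁺ [Ne]3s²3p².
Tabulated IE_3 (kJ/mol): B 3660, S 3357.
Putting it together, IE_3: S < B.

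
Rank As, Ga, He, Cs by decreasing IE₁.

He > As > Ga > Cs

First ionization energy rises across a period (greater Z_eff holds electrons more tightly) and falls down a group (valence electrons are farther from the nucleus).
These span different periods and groups, so the two trends combine.
Ga > Cs: both effects reinforce here, so Ga is clearly the higher of the two.
As > Ga: As lies to the right of Ga in period 4, so the across-period effect alone puts As higher.
He > As: both effects reinforce here, so He is clearly the higher of the two.
Tabulated first ionization energy (kJ/mol): He 2372, Ga 579, As 947, Cs 376.
So from highest to lowest: He > As > Ga > Cs.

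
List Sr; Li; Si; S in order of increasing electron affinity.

Li is in period 2, group 1; Si is in period 3, group 14; S is in period 3, group 16; Sr is in period 5, group 2.
Atoms with high Z_eff and room in the valence shell (especially the halogens) have the most exothermic electron affinities.
Here both period and group differ, so the two effects have to be weighed against each other.
Li > Sr: period and group pull opposite ways; the down-group shift dominates (60 vs 5 kJ/mol).
Si > Li: period and group pull opposite ways; the across-period shift dominates (134 vs 60 kJ/mol).
S > Si: S lies to the right of Si in period 3, so the across-period effect alone puts S higher.
For reference (kJ/mol): Li 60, Si 134, S 200, Sr 5.
So from lowest to highest: Sr < Li < Si < S.

Sr, Li, Si, S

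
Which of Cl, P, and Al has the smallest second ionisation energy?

Consider each +1 ion: Cl⁺ still has 6 valence electrons; P⁺ still has 4 valence electrons; Al⁺ still has 2 valence electrons.
All are still removing valence electrons, so compare the +1 ions as you would atoms: IE_2 generally rises across a period (higher Z_eff) and falls down a group (larger shell), subject to the usual subshell exceptions.
Valence configurations: Cl⁺ [Ne]3s²3p⁴, P⁺ [Ne]3s²3p², Al⁺ [Ne]3s².
Tabulated IE_2 (kJ/mol): Cl 2298, P 1907, Al 1817.
So the second ionization energies run Al < P < Cl.

Al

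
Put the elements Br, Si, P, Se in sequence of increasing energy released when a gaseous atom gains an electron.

Si is in period 3, group 14; P is in period 3, group 15; Se is in period 4, group 16; Br is in period 4, group 17.
Electron affinity generally becomes more exothermic across a period toward the halogens and less exothermic down a group.
Neither a single period nor a single group — weigh both effects.
Si > P: this pair runs against the simple trend — see the exception note.
Se > Si: the two effects oppose for this pair; the across-period effect wins (195 vs 134 kJ/mol).
Br > Se: Br lies to the right of Se in period 4, so the across-period effect alone puts Br higher.
Note the exception: Si has a higher electron affinity than P, contrary to the simple trend — adding an electron to P's half-filled 3p³ is unfavourable, so Si (3p²) has the more exothermic EA.
For reference (kJ/mol): Si 134, P 72, Se 195, Br 325.
So from lowest to highest: P < Si < Se < Br.

P < Si < Se < Br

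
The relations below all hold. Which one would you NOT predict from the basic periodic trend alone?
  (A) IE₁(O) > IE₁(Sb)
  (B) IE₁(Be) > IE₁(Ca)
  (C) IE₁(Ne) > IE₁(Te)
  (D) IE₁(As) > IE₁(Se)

The general trend: first ionisation energy increases across a period and decreases down a group.
(A) O (period 2, group 16) vs Sb (period 5, group 15): the stated order agrees with the simple trend.
(B) Be (period 2, group 2) vs Ca (period 4, group 2): the stated order agrees with the simple trend.
(C) Ne (period 2, group 18) vs Te (period 5, group 16): the stated order agrees with the simple trend.
(D) As (period 4, group 15) vs Se (period 4, group 16): the stated order contradicts the simple trend.
The exception is (D): Se (4p⁴) ionizes more easily than half-filled As (4p³).

(D)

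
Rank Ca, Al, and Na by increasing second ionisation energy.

Ca, Al, Na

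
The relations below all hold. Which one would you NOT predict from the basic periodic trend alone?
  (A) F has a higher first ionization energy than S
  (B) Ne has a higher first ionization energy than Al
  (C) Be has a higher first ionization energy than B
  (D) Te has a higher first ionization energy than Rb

The general trend: first ionization energy increases across a period and decreases down a group.
(A) F (period 2, group 17) vs S (period 3, group 16): the stated order agrees with the simple trend.
(B) Ne (period 2, group 18) vs Al (period 3, group 13): the stated order agrees with the simple trend.
(C) Be (period 2, group 2) vs B (period 2, group 13): the stated order contradicts the simple trend.
(D) Te (period 5, group 16) vs Rb (period 5, group 1): the stated order agrees with the simple trend.
The exception is (C): removing B's lone 2p electron is easier than breaking Be's filled 2s².

(C)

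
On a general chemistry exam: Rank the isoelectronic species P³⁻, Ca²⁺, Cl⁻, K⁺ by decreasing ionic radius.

P³⁻ > Cl⁻ > K⁺ > Ca²⁺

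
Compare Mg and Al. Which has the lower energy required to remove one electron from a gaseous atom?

Mg is in period 3, group 2; Al is in period 3, group 13.
IE₁ increases left→right with effective nuclear charge and decreases top→bottom as the valence shell moves farther out.
All lie in period 3; the across-period trend (first ionization energy increases left to right) applies, with the exception below.
Note the exception: Mg has a higher first ionization energy than Al, contrary to the simple trend — Al's single 3p electron is easier to remove than one from Mg's filled 3s².
Tabulated first ionization energy (kJ/mol): Mg 738, Al 578.
So Al has the lower energy required to remove one electron from a gaseous atom (Al < Mg).

Al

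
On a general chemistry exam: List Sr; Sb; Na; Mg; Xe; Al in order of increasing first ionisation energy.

Na, Sr, Al, Mg, Sb, Xe

Na is in period 3, group 1; Mg is in period 3, group 2; Al is in period 3, group 13; Sr is in period 5, group 2; Sb is in period 5, group 15; Xe is in period 5, group 18.
IE₁ increases left→right with effective nuclear charge and decreases top→bottom as the valence shell moves farther out.
Neither a single period nor a single group — weigh both effects.
Sr > Na: the two effects oppose for this pair; the across-period effect wins (550 vs 496 kJ/mol).
Al > Sr: both effects reinforce here, so Al is clearly the higher of the two.
Mg > Al: this pair runs against the simple trend — see the exception note.
Sb > Mg: period and group pull opposite ways; the across-period shift dominates (831 vs 738 kJ/mol).
Xe > Sb: both are in period 5; the period trend gives Xe the larger value.
Note the exception: Mg has a higher first ionization energy than Al, contrary to the simple trend — Al's single 3p electron is easier to remove than one from Mg's filled 3s².
Approximate values (kJ/mol): Na 496, Mg 738, Al 578, Sr 550, Sb 831, Xe 1170.
So from lowest to highest: Na < Sr < Al < Mg < Sb < Xe.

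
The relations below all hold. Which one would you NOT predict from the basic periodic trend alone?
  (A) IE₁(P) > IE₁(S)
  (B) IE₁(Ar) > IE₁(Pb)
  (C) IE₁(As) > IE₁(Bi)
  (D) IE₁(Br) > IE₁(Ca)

(A)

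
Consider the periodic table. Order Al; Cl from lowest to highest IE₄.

The fourth ionization energy removes an electron from the +3 ion. For each element: Al³⁺ is the bare [Ne] core; Cl³⁺ still has 4 valence electrons.
Pulling an electron out of a noble-gas core costs far more than removing a remaining valence electron, so Al sits at the high end of IE_4.
The numbers (kJ/mol): Al 11577, Cl 5159.
Hence IE_4: Cl < Al.

Cl < Al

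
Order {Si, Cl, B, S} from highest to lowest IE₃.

Cl, B, S, Si

The third ionization energy removes an electron from the +2 ion. For each element: Si²⁺ still has 2 valence electrons; Cl²⁺ still has 5 valence electrons; B²⁺ still has 1 valence electron; S²⁺ still has 4 valence electrons.
All are still removing valence electrons, so compare the +2 ions as you would atoms: IE_3 generally rises across a period (higher Z_eff) and falls down a group (larger shell), subject to the usual subshell exceptions.
Valence configurations: Si²⁺ [Ne]3s², Cl²⁺ [Ne]3s²3p³, B²⁺ [He]2s¹, S²⁺ [Ne]3s²3p².
The numbers (kJ/mol): Si 3232, Cl 3822, B 3660, S 3357.
Hence IE_3: Si < S < B < Cl.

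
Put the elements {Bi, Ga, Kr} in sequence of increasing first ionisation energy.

Ga is in period 4, group 13; Kr is in period 4, group 18; Bi is in period 6, group 15.
Removing the outermost electron gets harder across a period and easier down a group.
Here both period and group differ, so the two effects have to be weighed against each other.
Bi > Ga: the two effects oppose for this pair; the across-period effect wins (703 vs 579 kJ/mol).
Kr > Bi: relative to Bi, both the across-period and down-group shifts push Kr's first ionization energy up.
Approximate values (kJ/mol): Ga 579, Kr 1351, Bi 703.
So from lowest to highest: Ga < Bi < Kr.

Ga < Bi < Kr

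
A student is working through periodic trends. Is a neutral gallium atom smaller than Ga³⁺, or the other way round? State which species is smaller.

Forming Ga³⁺ removes 3 electrons from Ga. Fewer electrons for the same nuclear charge means less shielding and a higher Z_eff on the remaining electrons, and for main-group metals the entire outer shell is lost.
A cation is smaller than its parent atom: Ga³⁺ < Ga.

Ga³⁺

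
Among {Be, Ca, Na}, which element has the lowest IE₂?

Consider each +1 ion: Be⁺ still has 1 valence electron; Ca⁺ still has 1 valence electron; Na⁺ is the bare [Ne] core.
Core electrons are held far more tightly than valence electrons, so Na tops the IE_2 order.
Valence configurations: Be⁺ [He]2s¹, Ca⁺ [Ar]4s¹.
Approximate IE_2 values (kJ/mol): Be 1757, Ca 1145, Na 4562.
So the second ionization energies run Ca < Be < Na.

Ca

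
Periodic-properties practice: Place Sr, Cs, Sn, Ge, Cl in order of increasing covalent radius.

Cl, Ge, Sn, Sr, Cs

Cl is in period 3, group 17; Ge is in period 4, group 14; Sr is in period 5, group 2; Sn is in period 5, group 14; Cs is in period 6, group 1.
Radius decreases left→right (rising Z_eff, same n) and increases top→bottom (higher n).
These span different periods and groups, so the two trends combine.
Ge > Cl: relative to Cl, both the across-period and down-group shifts push Ge's atomic radius up.
Sn > Ge: they share group 14; the group trend gives Sn the larger value.
Sr > Sn: Sr lies to the left of Sn in period 5, so the across-period effect alone puts Sr larger.
Cs > Sr: both effects reinforce here, so Cs is clearly the larger of the two.
Approximate values (pm): Cl 99, Ge 121, Sr 185, Sn 140, Cs 232.
So from smallest to largest: Cl < Ge < Sn < Sr < Cs.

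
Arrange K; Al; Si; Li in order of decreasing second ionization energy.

The second ionization energy removes an electron from the +1 ion. For each element: K⁺ is the bare [Ar] core; Al⁺ still has 2 valence electrons; Si⁺ still has 3 valence electrons; Li⁺ is the bare [He] core.
Core electrons are held far more tightly than valence electrons, so K and Li top the IE_2 order.
Valence configurations: Al⁺ [Ne]3s², Si⁺ [Ne]3s²3p¹.
Si⁺ loses a lone 3p electron whereas Al⁺ must break into a filled 3s² pair, so IE_2(Al) > IE_2(Si) even though Si has the higher nuclear charge.
The numbers (kJ/mol): K 3052, Al 1817, Si 1577, Li 7298.
Putting it together, IE_2: Si < Al < K < Li.

Li > K > Al > Si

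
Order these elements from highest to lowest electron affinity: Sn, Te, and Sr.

Adding an electron releases more energy for atoms nearer the top right (short of the noble gases).
All lie in period 5, so electron affinity increases left to right.
So from highest to lowest: Te > Sn > Sr.

Te > Sn > Sr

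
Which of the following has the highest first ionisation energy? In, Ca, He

He is in period 1, group 18; Ca is in period 4, group 2; In is in period 5, group 13.
IE₁ increases left→right with effective nuclear charge and decreases top→bottom as the valence shell moves farther out.
These span different periods and groups, so the two trends combine.
Ca > In: the two effects oppose for this pair; the down-group effect wins (590 vs 558 kJ/mol).
He > Ca: relative to Ca, both the across-period and down-group shifts push He's first ionization energy up.
Approximate values (kJ/mol): He 2372, Ca 590, In 558.
The highest first ionisation energy among these belongs to He.

He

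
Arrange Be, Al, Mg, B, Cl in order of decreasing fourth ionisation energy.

After 3 electrons have been removed, what remains? Be³⁺ is already 1 electron into the core; Al³⁺ is the bare [Ne] core; Mg³⁺ is already 1 electron into the core; B³⁺ is the bare [He] core; Cl³⁺ still has 4 valence electrons.
Pulling an electron out of a noble-gas core costs far more than removing a remaining valence electron, so Mg, Al, Be and B sit at the high end of IE_4.
Tabulated IE_4 (kJ/mol): Be 21007, Al 11577, Mg 10543, B 25026, Cl 5159.
Hence IE_4: Cl < Mg < Al < Be < B.

B, Be, Al, Mg, Cl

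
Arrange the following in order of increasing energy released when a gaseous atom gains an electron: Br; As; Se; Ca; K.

Ca, K, As, Se, Br

K is in period 4, group 1; Ca is in period 4, group 2; As is in period 4, group 15; Se is in period 4, group 16; Br is in period 4, group 17.
EA tends to increase across a period and decrease down a group, though the pattern is less regular than for IE or radius.
All lie in period 4; the across-period trend (electron affinity increases left to right) applies, with the exception below.
Note the exception: K has a higher electron affinity than Ca, contrary to the simple trend — adding an electron to Ca (ns²) has to open a new, higher-energy np subshell, which is unfavourable.
For reference (kJ/mol): K 48, Ca 2, As 78, Se 195, Br 325.
So from lowest to highest: Ca < K < As < Se < Br.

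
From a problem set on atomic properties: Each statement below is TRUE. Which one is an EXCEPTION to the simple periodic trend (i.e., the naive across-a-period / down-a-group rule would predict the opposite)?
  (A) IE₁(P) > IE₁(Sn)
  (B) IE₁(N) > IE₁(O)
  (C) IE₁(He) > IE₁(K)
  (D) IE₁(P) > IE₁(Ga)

The general trend: IE₁ increases across a period and decreases down a group.
(A) P (period 3, group 15) vs Sn (period 5, group 14): the stated order agrees with the simple trend.
(B) N (period 2, group 15) vs O (period 2, group 16): the stated order contradicts the simple trend.
(C) He (period 1, group 18) vs K (period 4, group 1): the stated order agrees with the simple trend.
(D) P (period 3, group 15) vs Ga (period 4, group 13): the stated order agrees with the simple trend.
The exception is (B): pairing an electron in O's 2p⁴ costs repulsion energy, so O ionizes more easily than half-filled N (2p³).

(B)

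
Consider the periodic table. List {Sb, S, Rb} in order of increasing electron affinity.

S is in period 3, group 16; Rb is in period 5, group 1; Sb is in period 5, group 15.
Atoms with high Z_eff and room in the valence shell (especially the halogens) have the most exothermic electron affinities.
These span different periods and groups, so the two trends combine.
Sb > Rb: Sb lies to the right of Rb in period 5, so the across-period effect alone puts Sb higher.
S > Sb: relative to Sb, both the across-period and down-group shifts push S's electron affinity up.
Approximate values (kJ/mol): S 200, Rb 47, Sb 103.
So from lowest to highest: Rb < Sb < S.

Rb, Sb, S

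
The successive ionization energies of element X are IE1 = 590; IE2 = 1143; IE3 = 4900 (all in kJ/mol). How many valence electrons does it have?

2

Look for the largest jump between consecutive ionization energies: IE3/IE2 ≈ 4.3, far larger than any earlier ratio.
That jump marks the point where a core electron is being removed. So the atom has 2 valence electrons.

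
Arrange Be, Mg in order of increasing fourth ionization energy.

Mg, Be

IE_4 is the cost of taking one more electron from the +3 cation: Be³⁺ is already 1 electron into the core; Mg³⁺ is already 1 electron into the core.
All of these are removing an electron from a noble-gas core or deeper; the smaller core (lower principal quantum number) is held far more tightly, and within a period the higher nuclear charge binds the same core more tightly.
Tabulated IE_4 (kJ/mol): Be 21007, Mg 10543.
Putting it together, IE_4: Mg < Be.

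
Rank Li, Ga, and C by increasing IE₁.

Across a period the outer electron is held more tightly (higher IE₁); down a group it sits in a higher shell, more shielded, and comes off more easily.
These span different periods and groups, so the two trends combine.
Ga > Li: period and group pull opposite ways; the across-period shift dominates (579 vs 520 kJ/mol).
C > Ga: both effects reinforce here, so C is clearly the higher of the two.
For reference (kJ/mol): Li 520, C 1086, Ga 579.
So from lowest to highest: Li < Ga < C.

Li, Ga, C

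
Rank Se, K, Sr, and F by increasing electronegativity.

K < Sr < Se < F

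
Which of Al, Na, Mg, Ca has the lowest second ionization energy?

IE_2 is the cost of taking one more electron from the +1 cation: Al⁺ still has 2 valence electrons; Na⁺ is the bare [Ne] core; Mg⁺ still has 1 valence electron; Ca⁺ still has 1 valence electron.
Breaking into a closed-shell core is much more expensive than removing a leftover valence electron — Na has the largest IE_2 here.
Valence configurations: Al⁺ [Ne]3s², Mg⁺ [Ne]3s¹, Ca⁺ [Ar]4s¹.
The numbers (kJ/mol): Al 1817, Na 4562, Mg 1451, Ca 1145.
Hence IE_2: Ca < Mg < Al < Na.

Ca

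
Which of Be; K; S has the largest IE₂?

Consider each +1 ion: Be⁺ still has 1 valence electron; K⁺ is the bare [Ar] core; S⁺ still has 5 valence electrons.
Breaking into a closed-shell core is much more expensive than removing a leftover valence electron — K has the largest IE_2 here.
Valence configurations: Be⁺ [He]2s¹, S⁺ [Ne]3s²3p³.
Approximate IE_2 values (kJ/mol): Be 1757, K 3052, S 2252.
Overall IE_2 order: Be < S < K.

K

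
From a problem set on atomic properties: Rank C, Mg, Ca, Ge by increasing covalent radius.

C < Ge < Mg < Ca

C is in period 2, group 14; Mg is in period 3, group 2; Ca is in period 4, group 2; Ge is in period 4, group 14.
Moving right in a period, electrons are added to the same shell under a stronger nuclear pull, so atoms get smaller; moving down, a new shell is opened and atoms get larger.
These span different periods and groups, so the two trends combine.
Ge > C: they share group 14; the group trend gives Ge the larger value.
Mg > Ge: the two effects oppose for this pair; the across-period effect wins (139 vs 121 pm).
Ca > Mg: they share group 2; the group trend gives Ca the larger value.
Tabulated atomic radius (pm): C 75, Mg 139, Ca 171, Ge 121.
So from smallest to largest: C < Ge < Mg < Ca.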